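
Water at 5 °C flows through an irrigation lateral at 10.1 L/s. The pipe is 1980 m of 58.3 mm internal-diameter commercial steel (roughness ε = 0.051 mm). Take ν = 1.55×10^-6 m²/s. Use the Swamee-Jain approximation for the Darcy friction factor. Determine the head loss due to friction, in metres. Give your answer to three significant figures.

h_f ≈ 525 m

V = 4Q/(πD²) = 4·0.0101/(π·0.0583²) = 3.784 m/s
Re = VD/ν = 3.784·0.0583/1.55×10^-6 = 1.42×10^5 → turbulent
ε/D = 0.051/58.3 = 8.75×10^-4
Swamee-Jain: f = 0.02121
h_f = f(L/D)V²/(2g) = 0.02121·(1980/0.0583)·3.784²/(2·9.81) = 525.5 m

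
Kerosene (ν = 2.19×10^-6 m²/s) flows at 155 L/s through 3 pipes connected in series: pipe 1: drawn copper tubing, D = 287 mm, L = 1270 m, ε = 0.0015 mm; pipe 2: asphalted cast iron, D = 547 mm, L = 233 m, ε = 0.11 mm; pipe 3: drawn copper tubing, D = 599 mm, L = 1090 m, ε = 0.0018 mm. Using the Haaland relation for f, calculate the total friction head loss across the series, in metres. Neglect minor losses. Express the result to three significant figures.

Pipe 1: V = 2.396 m/s, Re = 3.14×10^5, ε/D = 5.23×10^-6, f = 0.01426, h_1 = f(L/D)V²/2g = 18.47 m
Pipe 2: V = 0.6596 m/s, Re = 1.65×10^5, ε/D = 2.01×10^-4, f = 0.01734, h_2 = f(L/D)V²/2g = 0.1637 m
Pipe 3: V = 0.5500 m/s, Re = 1.50×10^5, ε/D = 3.01×10^-6, f = 0.01641, h_3 = f(L/D)V²/2g = 0.4604 m
Series → Q common, losses add: H = Σh = 19.09 m

H ≈ 19.1 m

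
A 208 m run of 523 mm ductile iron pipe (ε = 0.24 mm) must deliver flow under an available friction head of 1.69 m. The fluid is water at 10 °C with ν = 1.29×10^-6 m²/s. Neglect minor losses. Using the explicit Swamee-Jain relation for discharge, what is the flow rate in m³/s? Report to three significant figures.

Q ≈ 0.476 m³/s

Swamee-Jain (Type II): Q = -0.965·√(gD⁵h_f/L)·ln[ε/(3.7D) + √(3.17ν²L/(gD³h_f))]
√(gD⁵h_f/L) = √(9.81·0.523⁵·1.69/208) = 0.05585
ε/(3.7D) = 1.24×10^-4; √(3.17ν²L/(gD³h_f)) = 2.15×10^-5
Q = -0.965·0.05585·ln(1.455×10^-4) = 0.4761 m³/s
Check: V = 2.22 m/s, Re = 8.99×10^5, f = 0.01708, h_f = 1.70 m ≈ 1.69 m ✓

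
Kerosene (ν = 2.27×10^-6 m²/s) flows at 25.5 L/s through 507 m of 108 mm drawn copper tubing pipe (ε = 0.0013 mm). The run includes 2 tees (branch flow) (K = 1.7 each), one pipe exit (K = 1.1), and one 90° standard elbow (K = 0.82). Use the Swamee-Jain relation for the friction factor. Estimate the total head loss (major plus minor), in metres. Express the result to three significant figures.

H_L ≈ 33.5 m

V = 4Q/(πD²) = 2.784 m/s; V²/2g = 0.3949 m
Re = 1.32×10^5, ε/D = 1.20×10^-5 → f = 0.01695 (Swamee-Jain)
Major: h_f = f(L/D)·V²/2g = 0.01695·4694·0.3949 = 31.42 m
Minor: ΣK = 5.32; h_m = ΣK·V²/2g = 2.101 m
Total H_L = 31.42 + 2.101 = 33.52 m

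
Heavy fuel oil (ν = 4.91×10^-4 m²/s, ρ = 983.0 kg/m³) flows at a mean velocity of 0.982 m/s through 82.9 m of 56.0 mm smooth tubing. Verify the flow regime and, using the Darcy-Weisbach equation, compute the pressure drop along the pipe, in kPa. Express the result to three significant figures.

Re = VD/ν = 0.982·0.05600/4.91×10^-4 = 112 → laminar (Re < 2300)
f = 64/Re = 0.5714
h_f = f(L/D)V²/(2g) = 0.5714·(82.9/0.05600)·0.982²/(2·9.81) = 41.58 m
Δp = ρg·h_f = 983.0·9.81·41.58 = 400.9 kPa

Δp ≈ 401 kPa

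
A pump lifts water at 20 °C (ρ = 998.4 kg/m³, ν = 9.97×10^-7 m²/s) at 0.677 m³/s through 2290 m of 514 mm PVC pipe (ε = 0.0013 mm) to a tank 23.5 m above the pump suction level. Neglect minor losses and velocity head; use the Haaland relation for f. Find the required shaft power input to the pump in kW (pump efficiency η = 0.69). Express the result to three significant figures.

P_shaft ≈ 474 kW

V = 4Q/(πD²) = 3.263 m/s; Re = 1.68×10^6; ε/D = 2.53×10^-6; f = 0.01069
h_f = f(L/D)V²/2g = 25.85 m
Total head H = z + h_f = 23.5 + 25.85 = 49.35 m
P_hyd = ρgQH = 998.4·9.81·0.677·49.35 = 327.2 kW
P_shaft = P_hyd/η = 327.2/0.69 = 474.3 kW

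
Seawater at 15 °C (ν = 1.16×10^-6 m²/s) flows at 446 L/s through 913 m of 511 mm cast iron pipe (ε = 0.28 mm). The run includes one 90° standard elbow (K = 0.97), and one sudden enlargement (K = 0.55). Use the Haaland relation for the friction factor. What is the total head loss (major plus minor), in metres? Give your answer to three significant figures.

H_L ≈ 7.91 m

V = 4Q/(πD²) = 2.175 m/s; V²/2g = 0.2411 m
Re = 9.58×10^5, ε/D = 5.48×10^-4 → f = 0.01751 (Haaland)
Major: h_f = f(L/D)·V²/2g = 0.01751·1787·0.2411 = 7.542 m
Minor: ΣK = 1.52; h_m = ΣK·V²/2g = 0.3664 m
Total H_L = 7.542 + 0.3664 = 7.908 m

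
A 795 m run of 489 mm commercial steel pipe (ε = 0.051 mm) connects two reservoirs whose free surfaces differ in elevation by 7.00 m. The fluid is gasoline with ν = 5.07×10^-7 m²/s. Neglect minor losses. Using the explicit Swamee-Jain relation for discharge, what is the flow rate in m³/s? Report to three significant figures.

Q ≈ 0.484 m³/s

Swamee-Jain (Type II): Q = -0.965·√(gD⁵h_f/L)·ln[ε/(3.7D) + √(3.17ν²L/(gD³h_f))]
√(gD⁵h_f/L) = √(9.81·0.489⁵·7.00/795) = 0.04914
ε/(3.7D) = 2.82×10^-5; √(3.17ν²L/(gD³h_f)) = 8.98×10^-6
Q = -0.965·0.04914·ln(3.717×10^-5) = 0.4837 m³/s
Check: V = 2.58 m/s, Re = 2.48×10^6, f = 0.01281, h_f = 7.04 m ≈ 7.00 m ✓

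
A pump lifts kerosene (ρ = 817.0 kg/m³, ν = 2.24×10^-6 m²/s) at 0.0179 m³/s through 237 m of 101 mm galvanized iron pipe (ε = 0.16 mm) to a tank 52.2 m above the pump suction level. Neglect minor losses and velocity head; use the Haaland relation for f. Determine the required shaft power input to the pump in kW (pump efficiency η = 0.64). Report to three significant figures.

V = 4Q/(πD²) = 2.234 m/s; Re = 1.01×10^5; ε/D = 0.00158; f = 0.02381
h_f = f(L/D)V²/2g = 14.21 m
Total head H = z + h_f = 52.2 + 14.21 = 66.41 m
P_hyd = ρgQH = 817.0·9.81·0.0179·66.41 = 9.528 kW
P_shaft = P_hyd/η = 9.528/0.64 = 14.89 kW

P_shaft ≈ 14.9 kW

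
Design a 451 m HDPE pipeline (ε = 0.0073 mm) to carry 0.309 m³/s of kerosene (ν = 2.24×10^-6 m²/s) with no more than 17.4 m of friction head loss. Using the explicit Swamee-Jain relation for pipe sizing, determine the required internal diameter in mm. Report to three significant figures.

D ≈ 310 mm

Swamee-Jain (Type III): D = 0.66·[ε^1.25·(LQ²/(gh_f))^4.75 + ν·Q^9.4·(L/(gh_f))^5.2]^0.04
LQ²/(gh_f) = 0.2523; L/(gh_f) = 2.642
Term 1 = ε^1.25·(…)^4.75 = 5.47×10^-10; Term 2 = ν·Q^9.4·(…)^5.2 = 5.62×10^-9
D = 0.66·(5.47×10^-10 + 5.62×10^-9)^0.04 = 0.3099 m = 310 mm
Check: V = 4.10 m/s, Re = 5.67×10^5, f = 0.01320, h_f = 16.4 m ≈ 17.4 m ✓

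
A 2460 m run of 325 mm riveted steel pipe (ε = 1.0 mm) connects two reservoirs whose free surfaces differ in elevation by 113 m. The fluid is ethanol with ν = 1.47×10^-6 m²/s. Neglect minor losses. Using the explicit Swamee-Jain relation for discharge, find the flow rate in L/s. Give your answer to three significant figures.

Swamee-Jain (Type II): Q = -0.965·√(gD⁵h_f/L)·ln[ε/(3.7D) + √(3.17ν²L/(gD³h_f))]
√(gD⁵h_f/L) = √(9.81·0.325⁵·113/2460) = 0.04042
ε/(3.7D) = 8.32×10^-4; √(3.17ν²L/(gD³h_f)) = 2.10×10^-5
Q = -0.965·0.04042·ln(8.526×10^-4) = 0.2757 m³/s
Check: V = 3.32 m/s, Re = 7.35×10^5, f = 0.02662, h_f = 113 m ≈ 113 m ✓

Q ≈ 276 L/s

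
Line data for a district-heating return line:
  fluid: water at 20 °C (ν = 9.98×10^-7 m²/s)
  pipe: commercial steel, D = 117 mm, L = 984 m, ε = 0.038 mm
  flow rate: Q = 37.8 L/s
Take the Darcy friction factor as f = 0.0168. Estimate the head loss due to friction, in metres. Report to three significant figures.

h_f ≈ 89.0 m

V = 4Q/(πD²) = 4·0.0378/(π·0.117²) = 3.516 m/s
h_f = f(L/D)V²/(2g) = 0.01680·(984/0.117)·3.516²/(2·9.81) = 89.02 m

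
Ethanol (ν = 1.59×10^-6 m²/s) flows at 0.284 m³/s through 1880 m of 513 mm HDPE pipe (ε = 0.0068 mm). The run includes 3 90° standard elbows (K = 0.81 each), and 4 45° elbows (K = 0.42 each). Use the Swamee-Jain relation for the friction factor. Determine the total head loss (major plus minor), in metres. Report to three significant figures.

H_L ≈ 5.18 m

V = 4Q/(πD²) = 1.374 m/s; V²/2g = 0.09623 m
Re = 4.43×10^5, ε/D = 1.33×10^-5 → f = 0.01357 (Swamee-Jain)
Major: h_f = f(L/D)·V²/2g = 0.01357·3665·0.09623 = 4.787 m
Minor: ΣK = 4.11; h_m = ΣK·V²/2g = 0.3955 m
Total H_L = 4.787 + 0.3955 = 5.182 m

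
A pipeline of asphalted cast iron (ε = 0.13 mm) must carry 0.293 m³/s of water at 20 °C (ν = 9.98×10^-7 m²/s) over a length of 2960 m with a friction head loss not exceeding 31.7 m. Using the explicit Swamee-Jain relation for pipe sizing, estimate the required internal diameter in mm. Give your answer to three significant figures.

D ≈ 409 mm

Swamee-Jain (Type III): D = 0.66·[ε^1.25·(LQ²/(gh_f))^4.75 + ν·Q^9.4·(L/(gh_f))^5.2]^0.04
LQ²/(gh_f) = 0.8171; L/(gh_f) = 9.518
Term 1 = ε^1.25·(…)^4.75 = 5.32×10^-6; Term 2 = ν·Q^9.4·(…)^5.2 = 1.19×10^-6
D = 0.66·(5.32×10^-6 + 1.19×10^-6)^0.04 = 0.4093 m = 409 mm
Check: V = 2.23 m/s, Re = 9.13×10^5, f = 0.01597, h_f = 29.2 m ≈ 31.7 m ✓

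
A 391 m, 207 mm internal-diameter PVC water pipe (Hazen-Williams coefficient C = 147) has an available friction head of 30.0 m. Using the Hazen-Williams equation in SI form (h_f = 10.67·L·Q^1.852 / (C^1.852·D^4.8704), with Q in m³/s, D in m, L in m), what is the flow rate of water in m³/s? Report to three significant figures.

Rearranging: Q = [h_f·C^1.852·D^4.8704 / (10.67·L)]^(1/1.852)
Q = [30.0·147^1.852·0.207^4.8704 / (10.67·391)]^0.540 = 0.1626 m³/s

Q ≈ 0.163 m³/s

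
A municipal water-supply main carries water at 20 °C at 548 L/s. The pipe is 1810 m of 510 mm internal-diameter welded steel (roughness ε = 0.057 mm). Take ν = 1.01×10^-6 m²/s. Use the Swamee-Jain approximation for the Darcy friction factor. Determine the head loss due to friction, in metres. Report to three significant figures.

h_f ≈ 17.4 m

V = 4Q/(πD²) = 4·0.548/(π·0.510²) = 2.683 m/s
Re = VD/ν = 2.683·0.510/1.01×10^-6 = 1.35×10^6 → turbulent
ε/D = 0.057/510 = 1.12×10^-4
Swamee-Jain: f = 0.01338
h_f = f(L/D)V²/(2g) = 0.01338·(1810/0.510)·2.683²/(2·9.81) = 17.42 m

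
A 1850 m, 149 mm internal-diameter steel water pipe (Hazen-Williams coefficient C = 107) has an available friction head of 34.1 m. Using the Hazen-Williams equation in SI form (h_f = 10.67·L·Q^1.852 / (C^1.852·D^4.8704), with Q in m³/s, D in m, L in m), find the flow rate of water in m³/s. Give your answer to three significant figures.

Rearranging: Q = [h_f·C^1.852·D^4.8704 / (10.67·L)]^(1/1.852)
Q = [34.1·107^1.852·0.149^4.8704 / (10.67·1850)]^0.540 = 0.02309 m³/s

Q ≈ 0.0231 m³/s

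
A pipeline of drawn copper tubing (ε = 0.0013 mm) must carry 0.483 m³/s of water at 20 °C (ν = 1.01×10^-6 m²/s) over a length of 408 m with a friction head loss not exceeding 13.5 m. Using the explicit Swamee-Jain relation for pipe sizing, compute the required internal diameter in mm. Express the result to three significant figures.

D ≈ 366 mm

Swamee-Jain (Type III): D = 0.66·[ε^1.25·(LQ²/(gh_f))^4.75 + ν·Q^9.4·(L/(gh_f))^5.2]^0.04
LQ²/(gh_f) = 0.7187; L/(gh_f) = 3.081
Term 1 = ε^1.25·(…)^4.75 = 9.14×10^-9; Term 2 = ν·Q^9.4·(…)^5.2 = 3.75×10^-7
D = 0.66·(9.14×10^-9 + 3.75×10^-7)^0.04 = 0.3655 m = 366 mm
Check: V = 4.60 m/s, Re = 1.67×10^6, f = 0.01079, h_f = 13.0 m ≈ 13.5 m ✓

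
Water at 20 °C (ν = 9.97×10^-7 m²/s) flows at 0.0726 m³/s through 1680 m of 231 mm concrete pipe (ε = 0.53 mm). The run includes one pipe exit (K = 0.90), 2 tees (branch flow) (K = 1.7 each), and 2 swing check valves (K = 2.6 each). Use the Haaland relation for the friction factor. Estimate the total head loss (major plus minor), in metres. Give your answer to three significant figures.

V = 4Q/(πD²) = 1.732 m/s; V²/2g = 0.1529 m
Re = 4.01×10^5, ε/D = 0.00229 → f = 0.02471 (Haaland)
Major: h_f = f(L/D)·V²/2g = 0.02471·7273·0.1529 = 27.49 m
Minor: ΣK = 9.50; h_m = ΣK·V²/2g = 1.453 m
Total H_L = 27.49 + 1.453 = 28.94 m

H_L ≈ 28.9 m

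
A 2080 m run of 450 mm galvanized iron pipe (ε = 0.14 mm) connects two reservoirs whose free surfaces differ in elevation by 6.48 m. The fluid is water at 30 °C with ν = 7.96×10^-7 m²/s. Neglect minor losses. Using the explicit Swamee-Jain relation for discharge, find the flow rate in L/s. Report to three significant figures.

Q ≈ 209 L/s

Swamee-Jain (Type II): Q = -0.965·√(gD⁵h_f/L)·ln[ε/(3.7D) + √(3.17ν²L/(gD³h_f))]
√(gD⁵h_f/L) = √(9.81·0.450⁵·6.48/2080) = 0.02375
ε/(3.7D) = 8.41×10^-5; √(3.17ν²L/(gD³h_f)) = 2.69×10^-5
Q = -0.965·0.02375·ln(1.109×10^-4) = 0.2087 m³/s
Check: V = 1.31 m/s, Re = 7.42×10^5, f = 0.01608, h_f = 6.52 m ≈ 6.48 m ✓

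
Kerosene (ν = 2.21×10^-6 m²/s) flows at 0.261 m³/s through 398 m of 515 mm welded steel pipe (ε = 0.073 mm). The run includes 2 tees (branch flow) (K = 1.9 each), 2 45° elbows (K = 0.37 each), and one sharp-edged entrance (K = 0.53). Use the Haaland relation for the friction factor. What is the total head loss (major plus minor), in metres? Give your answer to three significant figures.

H_L ≈ 1.37 m

V = 4Q/(πD²) = 1.253 m/s; V²/2g = 0.08002 m
Re = 2.92×10^5, ε/D = 1.42×10^-4 → f = 0.01564 (Haaland)
Major: h_f = f(L/D)·V²/2g = 0.01564·772.8·0.08002 = 0.9673 m
Minor: ΣK = 5.07; h_m = ΣK·V²/2g = 0.4057 m
Total H_L = 0.9673 + 0.4057 = 1.373 m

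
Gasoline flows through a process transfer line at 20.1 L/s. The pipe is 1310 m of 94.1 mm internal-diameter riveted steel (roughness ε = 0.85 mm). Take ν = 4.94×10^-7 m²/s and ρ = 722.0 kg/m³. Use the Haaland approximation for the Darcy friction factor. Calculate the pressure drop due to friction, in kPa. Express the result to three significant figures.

Δp ≈ 1550 kPa

V = 4Q/(πD²) = 4·0.0201/(π·0.0941²) = 2.890 m/s
Re = VD/ν = 2.890·0.0941/4.94×10^-7 = 5.51×10^5 → turbulent
ε/D = 0.85/94.1 = 0.00903
Haaland: f = 0.03682
h_f = f(L/D)V²/(2g) = 0.03682·(1310/0.0941)·2.890²/(2·9.81) = 218.2 m
Δp = ρg·h_f = 722.0·9.81·218.2 = 1546 kPa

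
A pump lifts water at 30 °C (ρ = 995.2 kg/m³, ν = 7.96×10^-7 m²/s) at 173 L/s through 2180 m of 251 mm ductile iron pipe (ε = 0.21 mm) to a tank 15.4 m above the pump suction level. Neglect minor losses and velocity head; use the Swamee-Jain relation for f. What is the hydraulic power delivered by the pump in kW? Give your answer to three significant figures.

V = 4Q/(πD²) = 3.496 m/s; Re = 1.10×10^6; ε/D = 8.37×10^-4; f = 0.01921
h_f = f(L/D)V²/2g = 104.0 m
Total head H = z + h_f = 15.4 + 104.0 = 119.4 m
P_hyd = ρgQH = 995.2·9.81·0.173·119.4 = 201.6 kW

P_hyd ≈ 202 kW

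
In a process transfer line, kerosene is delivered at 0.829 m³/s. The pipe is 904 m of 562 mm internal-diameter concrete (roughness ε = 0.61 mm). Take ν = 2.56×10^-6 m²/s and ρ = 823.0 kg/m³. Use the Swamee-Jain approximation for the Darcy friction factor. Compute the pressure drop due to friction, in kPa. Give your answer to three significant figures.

Δp ≈ 152 kPa

V = 4Q/(πD²) = 4·0.829/(π·0.562²) = 3.342 m/s
Re = VD/ν = 3.342·0.562/2.56×10^-6 = 7.34×10^5 → turbulent
ε/D = 0.61/562 = 0.00109
Swamee-Jain: f = 0.02052
h_f = f(L/D)V²/(2g) = 0.02052·(904/0.562)·3.342²/(2·9.81) = 18.79 m
Δp = ρg·h_f = 823.0·9.81·18.79 = 151.7 kPa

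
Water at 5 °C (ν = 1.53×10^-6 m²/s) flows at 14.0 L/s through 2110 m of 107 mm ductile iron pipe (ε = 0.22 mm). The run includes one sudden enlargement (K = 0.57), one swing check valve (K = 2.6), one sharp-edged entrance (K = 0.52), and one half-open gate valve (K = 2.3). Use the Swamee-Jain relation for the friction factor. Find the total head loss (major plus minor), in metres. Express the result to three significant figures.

V = 4Q/(πD²) = 1.557 m/s; V²/2g = 0.1235 m
Re = 1.09×10^5, ε/D = 0.00206 → f = 0.02535 (Swamee-Jain)
Major: h_f = f(L/D)·V²/2g = 0.02535·19720·0.1235 = 61.76 m
Minor: ΣK = 5.99; h_m = ΣK·V²/2g = 0.7401 m
Total H_L = 61.76 + 0.7401 = 62.50 m

H_L ≈ 62.5 m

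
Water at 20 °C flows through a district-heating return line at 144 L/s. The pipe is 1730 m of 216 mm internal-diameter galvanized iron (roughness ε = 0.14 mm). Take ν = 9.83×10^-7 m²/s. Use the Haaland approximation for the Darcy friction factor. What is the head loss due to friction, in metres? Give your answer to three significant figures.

V = 4Q/(πD²) = 4·0.144/(π·0.216²) = 3.930 m/s
Re = VD/ν = 3.930·0.216/9.83×10^-7 = 8.64×10^5 → turbulent
ε/D = 0.14/216 = 6.48×10^-4
Haaland: f = 0.01817
h_f = f(L/D)V²/(2g) = 0.01817·(1730/0.216)·3.930²/(2·9.81) = 114.6 m

h_f ≈ 115 m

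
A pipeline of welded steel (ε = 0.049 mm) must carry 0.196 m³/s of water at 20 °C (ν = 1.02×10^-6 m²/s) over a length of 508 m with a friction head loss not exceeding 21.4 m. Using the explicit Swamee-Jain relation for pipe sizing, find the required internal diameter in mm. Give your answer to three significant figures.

D ≈ 260 mm

Swamee-Jain (Type III): D = 0.66·[ε^1.25·(LQ²/(gh_f))^4.75 + ν·Q^9.4·(L/(gh_f))^5.2]^0.04
LQ²/(gh_f) = 0.09296; L/(gh_f) = 2.420
Term 1 = ε^1.25·(…)^4.75 = 5.15×10^-11; Term 2 = ν·Q^9.4·(…)^5.2 = 2.25×10^-11
D = 0.66·(5.15×10^-11 + 2.25×10^-11)^0.04 = 0.2596 m = 260 mm
Check: V = 3.70 m/s, Re = 9.42×10^5, f = 0.01470, h_f = 20.1 m ≈ 21.4 m ✓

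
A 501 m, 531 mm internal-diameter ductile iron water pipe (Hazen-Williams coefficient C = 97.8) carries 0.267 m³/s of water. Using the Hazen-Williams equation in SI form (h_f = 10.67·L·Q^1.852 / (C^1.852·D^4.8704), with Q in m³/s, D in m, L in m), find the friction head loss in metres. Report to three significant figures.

h_f ≈ 2.08 m

h_f = 10.67·501·0.267^1.852 / (97.8^1.852·0.531^4.8704) = 2.083 m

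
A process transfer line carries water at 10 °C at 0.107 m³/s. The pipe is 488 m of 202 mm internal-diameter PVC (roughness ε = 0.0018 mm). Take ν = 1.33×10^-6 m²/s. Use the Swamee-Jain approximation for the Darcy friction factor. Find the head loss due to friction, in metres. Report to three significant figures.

V = 4Q/(πD²) = 4·0.107/(π·0.202²) = 3.339 m/s
Re = VD/ν = 3.339·0.202/1.33×10^-6 = 5.07×10^5 → turbulent
ε/D = 0.0018/202 = 8.91×10^-6
Swamee-Jain: f = 0.01320
h_f = f(L/D)V²/(2g) = 0.01320·(488/0.202)·3.339²/(2·9.81) = 18.12 m

h_f ≈ 18.1 m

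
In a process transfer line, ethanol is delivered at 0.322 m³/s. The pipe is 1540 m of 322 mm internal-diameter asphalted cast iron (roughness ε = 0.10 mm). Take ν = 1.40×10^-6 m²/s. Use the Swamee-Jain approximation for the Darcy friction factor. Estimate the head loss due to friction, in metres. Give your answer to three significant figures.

h_f ≈ 60.7 m

V = 4Q/(πD²) = 4·0.322/(π·0.322²) = 3.954 m/s
Re = VD/ν = 3.954·0.322/1.40×10^-6 = 9.09×10^5 → turbulent
ε/D = 0.10/322 = 3.11×10^-4
Swamee-Jain: f = 0.01592
h_f = f(L/D)V²/(2g) = 0.01592·(1540/0.322)·3.954²/(2·9.81) = 60.66 m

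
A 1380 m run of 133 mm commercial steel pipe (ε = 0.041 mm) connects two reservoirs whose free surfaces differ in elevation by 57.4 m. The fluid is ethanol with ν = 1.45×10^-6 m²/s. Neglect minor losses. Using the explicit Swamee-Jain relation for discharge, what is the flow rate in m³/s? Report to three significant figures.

Swamee-Jain (Type II): Q = -0.965·√(gD⁵h_f/L)·ln[ε/(3.7D) + √(3.17ν²L/(gD³h_f))]
√(gD⁵h_f/L) = √(9.81·0.133⁵·57.4/1380) = 0.004121
ε/(3.7D) = 8.33×10^-5; √(3.17ν²L/(gD³h_f)) = 8.33×10^-5
Q = -0.965·0.004121·ln(1.666×10^-4) = 0.03459 m³/s
Check: V = 2.49 m/s, Re = 2.28×10^5, f = 0.01759, h_f = 57.7 m ≈ 57.4 m ✓

Q ≈ 0.0346 m³/s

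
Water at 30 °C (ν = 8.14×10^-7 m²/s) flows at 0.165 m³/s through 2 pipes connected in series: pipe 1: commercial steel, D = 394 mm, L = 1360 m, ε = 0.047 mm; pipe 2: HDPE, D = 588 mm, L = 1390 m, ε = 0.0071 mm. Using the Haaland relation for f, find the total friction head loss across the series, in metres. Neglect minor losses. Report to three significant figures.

H ≈ 5.14 m

Pipe 1: V = 1.353 m/s, Re = 6.55×10^5, ε/D = 1.19×10^-4, f = 0.01409, h_1 = f(L/D)V²/2g = 4.540 m
Pipe 2: V = 0.6076 m/s, Re = 4.39×10^5, ε/D = 1.21×10^-5, f = 0.01350, h_2 = f(L/D)V²/2g = 0.6005 m
Series → Q common, losses add: H = Σh = 5.140 m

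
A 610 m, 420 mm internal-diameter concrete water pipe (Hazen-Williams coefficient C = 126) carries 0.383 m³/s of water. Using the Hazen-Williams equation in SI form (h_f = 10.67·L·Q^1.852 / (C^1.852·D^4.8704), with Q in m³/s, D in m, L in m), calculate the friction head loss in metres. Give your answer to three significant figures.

h_f = 10.67·610·0.383^1.852 / (126^1.852·0.420^4.8704) = 9.697 m

h_f ≈ 9.70 m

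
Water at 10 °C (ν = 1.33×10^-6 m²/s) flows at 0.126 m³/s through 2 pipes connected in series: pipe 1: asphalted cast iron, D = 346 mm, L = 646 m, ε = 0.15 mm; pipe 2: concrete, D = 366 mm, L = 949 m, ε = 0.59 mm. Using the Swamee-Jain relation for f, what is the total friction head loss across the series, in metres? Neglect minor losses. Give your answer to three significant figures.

Pipe 1: V = 1.340 m/s, Re = 3.49×10^5, ε/D = 4.34×10^-4, f = 0.01774, h_1 = f(L/D)V²/2g = 3.031 m
Pipe 2: V = 1.198 m/s, Re = 3.30×10^5, ε/D = 0.00161, f = 0.02292, h_2 = f(L/D)V²/2g = 4.344 m
Series → Q common, losses add: H = Σh = 7.375 m

H ≈ 7.37 m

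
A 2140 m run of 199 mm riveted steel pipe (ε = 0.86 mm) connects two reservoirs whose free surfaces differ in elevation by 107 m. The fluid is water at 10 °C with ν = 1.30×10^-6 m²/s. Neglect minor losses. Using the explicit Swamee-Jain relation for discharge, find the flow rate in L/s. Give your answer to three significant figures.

Swamee-Jain (Type II): Q = -0.965·√(gD⁵h_f/L)·ln[ε/(3.7D) + √(3.17ν²L/(gD³h_f))]
√(gD⁵h_f/L) = √(9.81·0.199⁵·107/2140) = 0.01237
ε/(3.7D) = 0.00117; √(3.17ν²L/(gD³h_f)) = 3.72×10^-5
Q = -0.965·0.01237·ln(0.001205) = 0.08025 m³/s
Check: V = 2.58 m/s, Re = 3.95×10^5, f = 0.02945, h_f = 107 m ≈ 107 m ✓

Q ≈ 80.2 L/s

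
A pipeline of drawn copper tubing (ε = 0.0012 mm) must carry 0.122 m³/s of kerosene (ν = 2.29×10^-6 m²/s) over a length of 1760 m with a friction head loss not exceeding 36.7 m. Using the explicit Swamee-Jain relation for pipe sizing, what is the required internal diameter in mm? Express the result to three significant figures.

D ≈ 248 mm

Swamee-Jain (Type III): D = 0.66·[ε^1.25·(LQ²/(gh_f))^4.75 + ν·Q^9.4·(L/(gh_f))^5.2]^0.04
LQ²/(gh_f) = 0.07276; L/(gh_f) = 4.889
Term 1 = ε^1.25·(…)^4.75 = 1.56×10^-13; Term 2 = ν·Q^9.4·(…)^5.2 = 2.27×10^-11
D = 0.66·(1.56×10^-13 + 2.27×10^-11)^0.04 = 0.2477 m = 248 mm
Check: V = 2.53 m/s, Re = 2.74×10^5, f = 0.01468, h_f = 34.1 m ≈ 36.7 m ✓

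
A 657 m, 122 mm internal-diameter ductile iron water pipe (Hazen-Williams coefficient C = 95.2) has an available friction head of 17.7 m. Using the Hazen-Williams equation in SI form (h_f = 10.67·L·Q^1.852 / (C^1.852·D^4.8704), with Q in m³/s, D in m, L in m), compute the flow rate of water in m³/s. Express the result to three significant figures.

Q ≈ 0.0149 m³/s

Rearranging: Q = [h_f·C^1.852·D^4.8704 / (10.67·L)]^(1/1.852)
Q = [17.7·95.2^1.852·0.122^4.8704 / (10.67·657)]^0.540 = 0.01490 m³/s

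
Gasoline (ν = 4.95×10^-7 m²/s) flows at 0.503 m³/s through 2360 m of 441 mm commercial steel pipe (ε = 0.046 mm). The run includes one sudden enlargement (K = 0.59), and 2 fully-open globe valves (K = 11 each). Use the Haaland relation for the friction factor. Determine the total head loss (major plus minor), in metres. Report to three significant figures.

V = 4Q/(πD²) = 3.293 m/s; V²/2g = 0.5527 m
Re = 2.93×10^6, ε/D = 1.04×10^-4 → f = 0.01260 (Haaland)
Major: h_f = f(L/D)·V²/2g = 0.01260·5351·0.5527 = 37.28 m
Minor: ΣK = 22.6; h_m = ΣK·V²/2g = 12.49 m
Total H_L = 37.28 + 12.49 = 49.77 m

H_L ≈ 49.8 m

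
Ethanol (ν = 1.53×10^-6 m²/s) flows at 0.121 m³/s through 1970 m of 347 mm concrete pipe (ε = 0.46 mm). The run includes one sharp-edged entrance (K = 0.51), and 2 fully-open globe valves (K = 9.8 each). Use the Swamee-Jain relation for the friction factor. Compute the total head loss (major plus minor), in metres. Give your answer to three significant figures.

V = 4Q/(πD²) = 1.279 m/s; V²/2g = 0.08344 m
Re = 2.90×10^5, ε/D = 0.00133 → f = 0.02203 (Swamee-Jain)
Major: h_f = f(L/D)·V²/2g = 0.02203·5677·0.08344 = 10.44 m
Minor: ΣK = 20.1; h_m = ΣK·V²/2g = 1.678 m
Total H_L = 10.44 + 1.678 = 12.11 m

H_L ≈ 12.1 m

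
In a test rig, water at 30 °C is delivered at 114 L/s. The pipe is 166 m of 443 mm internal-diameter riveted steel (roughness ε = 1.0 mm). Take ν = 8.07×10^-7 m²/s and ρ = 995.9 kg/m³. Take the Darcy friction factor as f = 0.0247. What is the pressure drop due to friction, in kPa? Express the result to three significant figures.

V = 4Q/(πD²) = 4·0.114/(π·0.443²) = 0.7396 m/s
h_f = f(L/D)V²/(2g) = 0.02470·(166/0.443)·0.7396²/(2·9.81) = 0.2581 m
Δp = ρg·h_f = 995.9·9.81·0.2581 = 2.521 kPa

Δp ≈ 2.52 kPa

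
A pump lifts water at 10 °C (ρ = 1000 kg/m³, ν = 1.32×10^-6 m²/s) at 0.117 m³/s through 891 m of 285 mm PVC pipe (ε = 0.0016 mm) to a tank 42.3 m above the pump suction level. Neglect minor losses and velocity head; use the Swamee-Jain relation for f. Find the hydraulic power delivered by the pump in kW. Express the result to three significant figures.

V = 4Q/(πD²) = 1.834 m/s; Re = 3.96×10^5; ε/D = 5.61×10^-6; f = 0.01373
h_f = f(L/D)V²/2g = 7.361 m
Total head H = z + h_f = 42.3 + 7.361 = 49.66 m
P_hyd = ρgQH = 1000·9.81·0.117·49.66 = 57.00 kW

P_hyd ≈ 57.0 kW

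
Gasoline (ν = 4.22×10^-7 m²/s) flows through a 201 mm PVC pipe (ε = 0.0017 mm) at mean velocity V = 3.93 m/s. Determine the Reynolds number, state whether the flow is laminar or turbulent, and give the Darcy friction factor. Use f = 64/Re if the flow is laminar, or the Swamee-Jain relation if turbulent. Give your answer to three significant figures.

Re ≈ 1.87×10^6; turbulent; f ≈ 0.0108

Re = VD/ν = 3.930·0.201/4.22×10^-7 = 1.87×10^6
Re > 4000 → turbulent; ε/D = 8.46×10^-6
Swamee-Jain: f = 0.01078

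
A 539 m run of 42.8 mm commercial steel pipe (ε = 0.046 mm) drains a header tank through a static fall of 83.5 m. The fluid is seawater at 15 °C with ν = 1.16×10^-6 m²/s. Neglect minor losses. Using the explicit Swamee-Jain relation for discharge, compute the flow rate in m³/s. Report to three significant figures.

Swamee-Jain (Type II): Q = -0.965·√(gD⁵h_f/L)·ln[ε/(3.7D) + √(3.17ν²L/(gD³h_f))]
√(gD⁵h_f/L) = √(9.81·0.0428⁵·83.5/539) = 4.672×10^-4
ε/(3.7D) = 2.90×10^-4; √(3.17ν²L/(gD³h_f)) = 1.89×10^-4
Q = -0.965·4.672×10^-4·ln(4.797×10^-4) = 0.003445 m³/s
Check: V = 2.39 m/s, Re = 8.84×10^4, f = 0.02286, h_f = 84.2 m ≈ 83.5 m ✓

Q ≈ 0.00345 m³/s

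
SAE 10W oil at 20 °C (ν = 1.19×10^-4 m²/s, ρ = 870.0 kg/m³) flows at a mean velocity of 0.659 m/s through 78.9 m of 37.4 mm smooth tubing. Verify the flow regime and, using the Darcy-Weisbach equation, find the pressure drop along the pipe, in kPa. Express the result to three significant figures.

Re = VD/ν = 0.659·0.03740/1.19×10^-4 = 207 → laminar (Re < 2300)
f = 64/Re = 0.3090
h_f = f(L/D)V²/(2g) = 0.3090·(78.9/0.03740)·0.659²/(2·9.81) = 14.43 m
Δp = ρg·h_f = 870.0·9.81·14.43 = 123.2 kPa

Δp ≈ 123 kPa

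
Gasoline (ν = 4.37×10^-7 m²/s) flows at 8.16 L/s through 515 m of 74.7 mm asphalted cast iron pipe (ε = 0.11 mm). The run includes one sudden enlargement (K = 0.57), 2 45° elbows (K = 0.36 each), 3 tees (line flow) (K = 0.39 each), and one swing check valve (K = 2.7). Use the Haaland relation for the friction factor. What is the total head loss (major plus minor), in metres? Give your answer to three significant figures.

H_L ≈ 28.1 m

V = 4Q/(πD²) = 1.862 m/s; V²/2g = 0.1767 m
Re = 3.18×10^5, ε/D = 0.00147 → f = 0.02229 (Haaland)
Major: h_f = f(L/D)·V²/2g = 0.02229·6894·0.1767 = 27.15 m
Minor: ΣK = 5.16; h_m = ΣK·V²/2g = 0.9117 m
Total H_L = 27.15 + 0.9117 = 28.06 m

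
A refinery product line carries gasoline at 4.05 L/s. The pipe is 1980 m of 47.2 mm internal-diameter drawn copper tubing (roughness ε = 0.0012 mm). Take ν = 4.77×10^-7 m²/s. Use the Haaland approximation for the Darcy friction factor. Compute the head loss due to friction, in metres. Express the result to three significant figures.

h_f ≈ 175 m

V = 4Q/(πD²) = 4·0.00405/(π·0.0472²) = 2.315 m/s
Re = VD/ν = 2.315·0.0472/4.77×10^-7 = 2.29×10^5 → turbulent
ε/D = 0.0012/47.2 = 2.54×10^-5
Haaland: f = 0.01528
h_f = f(L/D)V²/(2g) = 0.01528·(1980/0.0472)·2.315²/(2·9.81) = 175.0 m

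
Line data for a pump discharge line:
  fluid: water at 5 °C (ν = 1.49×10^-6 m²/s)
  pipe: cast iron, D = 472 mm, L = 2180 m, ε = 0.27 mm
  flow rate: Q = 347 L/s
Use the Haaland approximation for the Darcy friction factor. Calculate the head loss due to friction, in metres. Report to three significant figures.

h_f ≈ 16.5 m

V = 4Q/(πD²) = 4·0.347/(π·0.472²) = 1.983 m/s
Re = VD/ν = 1.983·0.472/1.49×10^-6 = 6.28×10^5 → turbulent
ε/D = 0.27/472 = 5.72×10^-4
Haaland: f = 0.01787
h_f = f(L/D)V²/(2g) = 0.01787·(2180/0.472)·1.983²/(2·9.81) = 16.55 m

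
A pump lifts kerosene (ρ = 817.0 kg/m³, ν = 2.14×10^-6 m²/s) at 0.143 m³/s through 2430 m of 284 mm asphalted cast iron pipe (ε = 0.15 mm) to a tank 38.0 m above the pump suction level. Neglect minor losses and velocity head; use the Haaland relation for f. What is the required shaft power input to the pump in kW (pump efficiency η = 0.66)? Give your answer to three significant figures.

V = 4Q/(πD²) = 2.257 m/s; Re = 3.00×10^5; ε/D = 5.28×10^-4; f = 0.01824
h_f = f(L/D)V²/2g = 40.53 m
Total head H = z + h_f = 38.0 + 40.53 = 78.53 m
P_hyd = ρgQH = 817.0·9.81·0.143·78.53 = 90.00 kW
P_shaft = P_hyd/η = 90.00/0.66 = 136.4 kW

P_shaft ≈ 136 kW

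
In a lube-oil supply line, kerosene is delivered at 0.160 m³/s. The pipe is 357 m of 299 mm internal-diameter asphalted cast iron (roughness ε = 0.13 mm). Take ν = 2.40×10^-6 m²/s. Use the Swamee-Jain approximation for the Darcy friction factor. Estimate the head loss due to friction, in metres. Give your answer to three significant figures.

h_f ≈ 5.69 m

V = 4Q/(πD²) = 4·0.160/(π·0.299²) = 2.279 m/s
Re = VD/ν = 2.279·0.299/2.40×10^-6 = 2.84×10^5 → turbulent
ε/D = 0.13/299 = 4.35×10^-4
Swamee-Jain: f = 0.01802
h_f = f(L/D)V²/(2g) = 0.01802·(357/0.299)·2.279²/(2·9.81) = 5.694 m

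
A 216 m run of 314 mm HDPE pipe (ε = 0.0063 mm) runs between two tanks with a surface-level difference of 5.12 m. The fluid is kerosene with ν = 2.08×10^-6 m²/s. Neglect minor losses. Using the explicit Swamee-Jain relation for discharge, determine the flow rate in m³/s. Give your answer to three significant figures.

Swamee-Jain (Type II): Q = -0.965·√(gD⁵h_f/L)·ln[ε/(3.7D) + √(3.17ν²L/(gD³h_f))]
√(gD⁵h_f/L) = √(9.81·0.314⁵·5.12/216) = 0.02664
ε/(3.7D) = 5.42×10^-6; √(3.17ν²L/(gD³h_f)) = 4.36×10^-5
Q = -0.965·0.02664·ln(4.907×10^-5) = 0.2551 m³/s
Check: V = 3.29 m/s, Re = 4.97×10^5, f = 0.01342, h_f = 5.11 m ≈ 5.12 m ✓

Q ≈ 0.255 m³/s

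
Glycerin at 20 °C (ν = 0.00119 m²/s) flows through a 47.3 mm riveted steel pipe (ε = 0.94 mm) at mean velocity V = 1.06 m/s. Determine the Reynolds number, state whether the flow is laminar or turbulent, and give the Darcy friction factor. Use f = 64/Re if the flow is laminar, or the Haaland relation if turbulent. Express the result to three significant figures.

Re = VD/ν = 1.060·0.0473/0.00119 = 42.1
Re < 2300 → laminar → f = 64/Re = 1.519

Re ≈ 42.1; laminar; f = 64/Re ≈ 1.52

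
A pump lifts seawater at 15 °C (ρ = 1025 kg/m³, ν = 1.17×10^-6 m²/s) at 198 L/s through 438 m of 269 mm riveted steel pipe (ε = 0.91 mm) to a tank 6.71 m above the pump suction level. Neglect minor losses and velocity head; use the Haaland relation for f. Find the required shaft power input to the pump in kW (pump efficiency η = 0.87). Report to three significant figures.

P_shaft ≈ 78.2 kW

V = 4Q/(πD²) = 3.484 m/s; Re = 8.01×10^5; ε/D = 0.00338; f = 0.02727
h_f = f(L/D)V²/2g = 27.47 m
Total head H = z + h_f = 6.71 + 27.47 = 34.18 m
P_hyd = ρgQH = 1025·9.81·0.198·34.18 = 68.04 kW
P_shaft = P_hyd/η = 68.04/0.87 = 78.21 kW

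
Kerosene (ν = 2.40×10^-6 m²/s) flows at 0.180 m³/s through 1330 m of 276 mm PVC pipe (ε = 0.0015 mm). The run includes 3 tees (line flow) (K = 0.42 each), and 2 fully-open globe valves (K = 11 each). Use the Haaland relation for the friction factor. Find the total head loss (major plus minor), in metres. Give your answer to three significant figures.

V = 4Q/(πD²) = 3.009 m/s; V²/2g = 0.4613 m
Re = 3.46×10^5, ε/D = 5.43×10^-6 → f = 0.01401 (Haaland)
Major: h_f = f(L/D)·V²/2g = 0.01401·4819·0.4613 = 31.16 m
Minor: ΣK = 23.3; h_m = ΣK·V²/2g = 10.73 m
Total H_L = 31.16 + 10.73 = 41.89 m

H_L ≈ 41.9 m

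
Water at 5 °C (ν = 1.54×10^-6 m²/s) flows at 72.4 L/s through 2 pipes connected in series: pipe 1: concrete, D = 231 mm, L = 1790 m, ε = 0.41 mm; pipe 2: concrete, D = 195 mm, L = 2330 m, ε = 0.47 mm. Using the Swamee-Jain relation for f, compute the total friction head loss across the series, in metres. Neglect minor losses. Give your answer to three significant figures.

H ≈ 118 m

Pipe 1: V = 1.728 m/s, Re = 2.59×10^5, ε/D = 0.00177, f = 0.02361, h_1 = f(L/D)V²/2g = 27.82 m
Pipe 2: V = 2.424 m/s, Re = 3.07×10^5, ε/D = 0.00241, f = 0.02529, h_2 = f(L/D)V²/2g = 90.51 m
Series → Q common, losses add: H = Σh = 118.3 m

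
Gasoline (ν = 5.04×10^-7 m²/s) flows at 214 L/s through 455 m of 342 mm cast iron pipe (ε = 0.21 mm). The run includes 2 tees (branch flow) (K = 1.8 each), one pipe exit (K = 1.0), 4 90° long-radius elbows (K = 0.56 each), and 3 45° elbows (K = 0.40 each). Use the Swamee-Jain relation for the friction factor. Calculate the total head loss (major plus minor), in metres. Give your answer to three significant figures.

H_L ≈ 8.79 m

V = 4Q/(πD²) = 2.330 m/s; V²/2g = 0.2766 m
Re = 1.58×10^6, ε/D = 6.14×10^-4 → f = 0.01785 (Swamee-Jain)
Major: h_f = f(L/D)·V²/2g = 0.01785·1330·0.2766 = 6.570 m
Minor: ΣK = 8.04; h_m = ΣK·V²/2g = 2.224 m
Total H_L = 6.570 + 2.224 = 8.793 m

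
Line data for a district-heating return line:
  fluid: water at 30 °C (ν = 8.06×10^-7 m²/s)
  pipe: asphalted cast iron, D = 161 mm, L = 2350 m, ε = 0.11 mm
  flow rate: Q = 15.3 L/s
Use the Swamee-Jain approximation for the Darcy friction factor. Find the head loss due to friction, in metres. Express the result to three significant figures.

V = 4Q/(πD²) = 4·0.0153/(π·0.161²) = 0.7515 m/s
Re = VD/ν = 0.7515·0.161/8.06×10^-7 = 1.50×10^5 → turbulent
ε/D = 0.11/161 = 6.83×10^-4
Swamee-Jain: f = 0.02032
h_f = f(L/D)V²/(2g) = 0.02032·(2350/0.161)·0.7515²/(2·9.81) = 8.537 m

h_f ≈ 8.54 m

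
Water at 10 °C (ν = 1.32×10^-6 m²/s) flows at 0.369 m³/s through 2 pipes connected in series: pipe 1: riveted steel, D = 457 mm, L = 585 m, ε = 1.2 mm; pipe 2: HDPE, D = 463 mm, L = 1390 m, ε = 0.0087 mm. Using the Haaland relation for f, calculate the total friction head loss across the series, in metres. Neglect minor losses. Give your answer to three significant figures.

H ≈ 17.5 m

Pipe 1: V = 2.250 m/s, Re = 7.79×10^5, ε/D = 0.00263, f = 0.02544, h_1 = f(L/D)V²/2g = 8.398 m
Pipe 2: V = 2.192 m/s, Re = 7.69×10^5, ε/D = 1.88×10^-5, f = 0.01241, h_2 = f(L/D)V²/2g = 9.121 m
Series → Q common, losses add: H = Σh = 17.52 m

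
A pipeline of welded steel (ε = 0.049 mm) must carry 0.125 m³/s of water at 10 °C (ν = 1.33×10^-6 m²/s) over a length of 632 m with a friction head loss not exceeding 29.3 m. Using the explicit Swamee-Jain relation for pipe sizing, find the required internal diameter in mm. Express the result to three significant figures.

Swamee-Jain (Type III): D = 0.66·[ε^1.25·(LQ²/(gh_f))^4.75 + ν·Q^9.4·(L/(gh_f))^5.2]^0.04
LQ²/(gh_f) = 0.03436; L/(gh_f) = 2.199
Term 1 = ε^1.25·(…)^4.75 = 4.56×10^-13; Term 2 = ν·Q^9.4·(…)^5.2 = 2.60×10^-13
D = 0.66·(4.56×10^-13 + 2.60×10^-13)^0.04 = 0.2156 m = 216 mm
Check: V = 3.42 m/s, Re = 5.55×10^5, f = 0.01563, h_f = 27.4 m ≈ 29.3 m ✓

D ≈ 216 mm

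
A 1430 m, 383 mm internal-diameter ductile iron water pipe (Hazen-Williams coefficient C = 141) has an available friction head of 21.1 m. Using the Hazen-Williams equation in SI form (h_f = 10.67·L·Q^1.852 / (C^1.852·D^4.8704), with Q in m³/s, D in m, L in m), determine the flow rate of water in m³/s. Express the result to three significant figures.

Rearranging: Q = [h_f·C^1.852·D^4.8704 / (10.67·L)]^(1/1.852)
Q = [21.1·141^1.852·0.383^4.8704 / (10.67·1430)]^0.540 = 0.3230 m³/s

Q ≈ 0.323 m³/s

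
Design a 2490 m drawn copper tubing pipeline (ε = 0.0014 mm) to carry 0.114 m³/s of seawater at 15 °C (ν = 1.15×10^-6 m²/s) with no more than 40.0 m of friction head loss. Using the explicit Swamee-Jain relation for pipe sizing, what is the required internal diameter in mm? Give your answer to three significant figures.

Swamee-Jain (Type III): D = 0.66·[ε^1.25·(LQ²/(gh_f))^4.75 + ν·Q^9.4·(L/(gh_f))^5.2]^0.04
LQ²/(gh_f) = 0.08247; L/(gh_f) = 6.346
Term 1 = ε^1.25·(…)^4.75 = 3.43×10^-13; Term 2 = ν·Q^9.4·(…)^5.2 = 2.34×10^-11
D = 0.66·(3.43×10^-13 + 2.34×10^-11)^0.04 = 0.2480 m = 248 mm
Check: V = 2.36 m/s, Re = 5.09×10^5, f = 0.01314, h_f = 37.4 m ≈ 40.0 m ✓

D ≈ 248 mm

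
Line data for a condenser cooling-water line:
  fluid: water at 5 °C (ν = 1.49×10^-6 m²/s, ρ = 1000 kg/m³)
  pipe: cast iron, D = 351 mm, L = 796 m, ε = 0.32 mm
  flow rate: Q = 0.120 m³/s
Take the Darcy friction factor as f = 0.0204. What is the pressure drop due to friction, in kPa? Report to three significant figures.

V = 4Q/(πD²) = 4·0.120/(π·0.351²) = 1.240 m/s
h_f = f(L/D)V²/(2g) = 0.02040·(796/0.351)·1.240²/(2·9.81) = 3.627 m
Δp = ρg·h_f = 1000·9.81·3.627 = 35.58 kPa

Δp ≈ 35.6 kPa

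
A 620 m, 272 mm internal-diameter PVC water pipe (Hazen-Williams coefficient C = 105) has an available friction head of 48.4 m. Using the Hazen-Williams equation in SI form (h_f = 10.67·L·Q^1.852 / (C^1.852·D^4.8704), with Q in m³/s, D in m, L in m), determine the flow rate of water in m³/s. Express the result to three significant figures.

Q ≈ 0.240 m³/s

Rearranging: Q = [h_f·C^1.852·D^4.8704 / (10.67·L)]^(1/1.852)
Q = [48.4·105^1.852·0.272^4.8704 / (10.67·620)]^0.540 = 0.2404 m³/s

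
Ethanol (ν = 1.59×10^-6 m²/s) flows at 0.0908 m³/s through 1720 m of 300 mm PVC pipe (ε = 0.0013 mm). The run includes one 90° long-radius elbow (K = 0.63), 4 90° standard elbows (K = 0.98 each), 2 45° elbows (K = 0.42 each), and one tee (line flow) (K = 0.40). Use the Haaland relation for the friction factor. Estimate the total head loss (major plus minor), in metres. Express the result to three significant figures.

H_L ≈ 7.70 m

V = 4Q/(πD²) = 1.285 m/s; V²/2g = 0.08410 m
Re = 2.42×10^5, ε/D = 4.33×10^-6 → f = 0.01496 (Haaland)
Major: h_f = f(L/D)·V²/2g = 0.01496·5733·0.08410 = 7.215 m
Minor: ΣK = 5.79; h_m = ΣK·V²/2g = 0.4870 m
Total H_L = 7.215 + 0.4870 = 7.702 m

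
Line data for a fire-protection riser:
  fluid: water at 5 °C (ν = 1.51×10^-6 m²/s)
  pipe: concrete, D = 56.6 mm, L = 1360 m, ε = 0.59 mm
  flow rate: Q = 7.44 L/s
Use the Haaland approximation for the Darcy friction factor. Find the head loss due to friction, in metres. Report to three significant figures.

V = 4Q/(πD²) = 4·0.00744/(π·0.0566²) = 2.957 m/s
Re = VD/ν = 2.957·0.0566/1.51×10^-6 = 1.11×10^5 → turbulent
ε/D = 0.59/56.6 = 0.0104
Haaland: f = 0.03901
h_f = f(L/D)V²/(2g) = 0.03901·(1360/0.0566)·2.957²/(2·9.81) = 417.7 m

h_f ≈ 418 m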